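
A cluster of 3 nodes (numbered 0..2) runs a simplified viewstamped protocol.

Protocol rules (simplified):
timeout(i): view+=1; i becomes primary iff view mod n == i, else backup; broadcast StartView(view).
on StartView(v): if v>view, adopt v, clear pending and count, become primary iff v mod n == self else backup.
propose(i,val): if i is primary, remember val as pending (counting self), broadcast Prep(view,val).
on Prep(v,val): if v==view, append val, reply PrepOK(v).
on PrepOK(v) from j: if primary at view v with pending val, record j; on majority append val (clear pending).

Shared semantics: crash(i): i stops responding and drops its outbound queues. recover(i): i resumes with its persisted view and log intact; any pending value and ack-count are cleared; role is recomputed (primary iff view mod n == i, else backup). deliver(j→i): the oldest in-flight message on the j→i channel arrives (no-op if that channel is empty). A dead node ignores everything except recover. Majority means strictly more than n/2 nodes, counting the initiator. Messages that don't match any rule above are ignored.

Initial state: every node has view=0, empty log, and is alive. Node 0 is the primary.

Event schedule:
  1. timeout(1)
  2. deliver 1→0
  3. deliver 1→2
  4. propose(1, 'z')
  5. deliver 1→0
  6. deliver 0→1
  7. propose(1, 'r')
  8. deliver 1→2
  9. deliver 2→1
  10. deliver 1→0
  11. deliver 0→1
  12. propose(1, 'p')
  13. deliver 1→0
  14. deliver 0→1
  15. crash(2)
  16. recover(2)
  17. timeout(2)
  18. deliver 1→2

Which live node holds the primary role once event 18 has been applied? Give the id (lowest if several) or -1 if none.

1

1. timeout(1):  <1:prim v1 ->
2. deliver 1→0:  <0:back v1 ->
3. deliver 1→2:  <2:back v1 ->
4. propose(1,'z'):  nop
5. deliver 1→0:  <0:back v1 z>
6. deliver 0→1:  <1:prim v1 z>
7. propose(1,'r'):  nop
8. deliver 1→2:  <2:back v1 z>
9. deliver 2→1:  <1:prim v1 z,r>
10. deliver 1→0:  <0:back v1 z,r>
11. deliver 0→1:  nop
12. propose(1,'p'):  nop
13. deliver 1→0:  <0:back v1 z,r,p>
14. deliver 0→1:  <1:prim v1 z,r,p>
15. crash(2):  <2:✗back v1 z>
16. recover(2):  <2:back v1 z>
17. timeout(2):  <2:prim v2 z>
18. deliver 1→2:  nop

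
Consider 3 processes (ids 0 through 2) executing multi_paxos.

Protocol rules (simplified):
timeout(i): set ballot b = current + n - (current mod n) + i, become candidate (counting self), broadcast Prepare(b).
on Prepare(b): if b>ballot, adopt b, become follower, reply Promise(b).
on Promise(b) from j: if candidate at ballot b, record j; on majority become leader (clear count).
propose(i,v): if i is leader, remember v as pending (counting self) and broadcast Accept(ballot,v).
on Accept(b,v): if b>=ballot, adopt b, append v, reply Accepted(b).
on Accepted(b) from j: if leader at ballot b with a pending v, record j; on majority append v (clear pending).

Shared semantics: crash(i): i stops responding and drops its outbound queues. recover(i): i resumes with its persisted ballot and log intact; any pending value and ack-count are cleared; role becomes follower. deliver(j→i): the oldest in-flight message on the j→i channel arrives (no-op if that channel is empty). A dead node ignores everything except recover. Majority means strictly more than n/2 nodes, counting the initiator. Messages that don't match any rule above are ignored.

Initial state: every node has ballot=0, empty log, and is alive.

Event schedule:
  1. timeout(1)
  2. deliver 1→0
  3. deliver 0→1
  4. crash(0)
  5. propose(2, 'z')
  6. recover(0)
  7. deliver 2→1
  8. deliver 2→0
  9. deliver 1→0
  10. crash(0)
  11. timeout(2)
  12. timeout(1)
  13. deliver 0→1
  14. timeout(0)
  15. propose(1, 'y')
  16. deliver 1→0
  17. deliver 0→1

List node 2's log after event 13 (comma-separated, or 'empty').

empty

after 1 — timeout(1): n1:cand/b4/[-]
after 2 — deliver 1→0: n0:foll/b4/[-]
after 3 — deliver 0→1: n1:lead/b4/[-]
after 4 — crash(0): n0:✗foll/b4/[-]
after 5 — propose(2,'z'): ·
after 6 — recover(0): n0:foll/b4/[-]
after 7 — deliver 2→1: ·
after 8 — deliver 2→0: ·
after 9 — deliver 1→0: ·
after 10 — crash(0): n0:✗foll/b4/[-]
after 11 — timeout(2): n2:cand/b5/[-]
after 12 — timeout(1): n1:cand/b7/[-]
after 13 — deliver 0→1: ·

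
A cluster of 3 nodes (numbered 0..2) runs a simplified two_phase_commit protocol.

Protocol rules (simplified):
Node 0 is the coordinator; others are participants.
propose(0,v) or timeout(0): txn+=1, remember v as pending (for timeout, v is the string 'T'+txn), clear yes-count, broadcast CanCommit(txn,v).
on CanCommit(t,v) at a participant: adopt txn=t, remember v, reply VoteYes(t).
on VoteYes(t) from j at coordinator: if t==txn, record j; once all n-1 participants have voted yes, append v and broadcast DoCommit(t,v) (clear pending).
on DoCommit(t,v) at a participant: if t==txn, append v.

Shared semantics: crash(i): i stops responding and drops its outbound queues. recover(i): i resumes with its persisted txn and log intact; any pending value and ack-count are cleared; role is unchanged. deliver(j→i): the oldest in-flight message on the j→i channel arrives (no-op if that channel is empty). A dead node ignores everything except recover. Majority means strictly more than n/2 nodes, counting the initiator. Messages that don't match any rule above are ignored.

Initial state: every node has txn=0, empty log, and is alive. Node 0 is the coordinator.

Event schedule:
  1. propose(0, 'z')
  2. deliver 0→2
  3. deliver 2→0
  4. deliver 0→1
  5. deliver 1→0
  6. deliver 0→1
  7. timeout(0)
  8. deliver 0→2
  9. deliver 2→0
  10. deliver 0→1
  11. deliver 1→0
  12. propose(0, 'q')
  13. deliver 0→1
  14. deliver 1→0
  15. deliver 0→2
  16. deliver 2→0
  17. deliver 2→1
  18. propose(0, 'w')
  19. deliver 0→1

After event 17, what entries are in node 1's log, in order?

z

after 1 — propose(0,'z'): n0:coor/t1/[-]
after 2 — deliver 0→2: n2:part/t1/[-]
after 3 — deliver 2→0: ·
after 4 — deliver 0→1: n1:part/t1/[-]
after 5 — deliver 1→0: n0:coor/t1/[z]
after 6 — deliver 0→1: n1:part/t1/[z]
after 7 — timeout(0): n0:coor/t2/[z]
after 8 — deliver 0→2: n2:part/t1/[z]
after 9 — deliver 2→0: ·
after 10 — deliver 0→1: n1:part/t2/[z]
after 11 — deliver 1→0: ·
after 12 — propose(0,'q'): n0:coor/t3/[z]
after 13 — deliver 0→1: n1:part/t3/[z]
after 14 — deliver 1→0: ·
after 15 — deliver 0→2: n2:part/t2/[z]
after 16 — deliver 2→0: ·
after 17 — deliver 2→1: ·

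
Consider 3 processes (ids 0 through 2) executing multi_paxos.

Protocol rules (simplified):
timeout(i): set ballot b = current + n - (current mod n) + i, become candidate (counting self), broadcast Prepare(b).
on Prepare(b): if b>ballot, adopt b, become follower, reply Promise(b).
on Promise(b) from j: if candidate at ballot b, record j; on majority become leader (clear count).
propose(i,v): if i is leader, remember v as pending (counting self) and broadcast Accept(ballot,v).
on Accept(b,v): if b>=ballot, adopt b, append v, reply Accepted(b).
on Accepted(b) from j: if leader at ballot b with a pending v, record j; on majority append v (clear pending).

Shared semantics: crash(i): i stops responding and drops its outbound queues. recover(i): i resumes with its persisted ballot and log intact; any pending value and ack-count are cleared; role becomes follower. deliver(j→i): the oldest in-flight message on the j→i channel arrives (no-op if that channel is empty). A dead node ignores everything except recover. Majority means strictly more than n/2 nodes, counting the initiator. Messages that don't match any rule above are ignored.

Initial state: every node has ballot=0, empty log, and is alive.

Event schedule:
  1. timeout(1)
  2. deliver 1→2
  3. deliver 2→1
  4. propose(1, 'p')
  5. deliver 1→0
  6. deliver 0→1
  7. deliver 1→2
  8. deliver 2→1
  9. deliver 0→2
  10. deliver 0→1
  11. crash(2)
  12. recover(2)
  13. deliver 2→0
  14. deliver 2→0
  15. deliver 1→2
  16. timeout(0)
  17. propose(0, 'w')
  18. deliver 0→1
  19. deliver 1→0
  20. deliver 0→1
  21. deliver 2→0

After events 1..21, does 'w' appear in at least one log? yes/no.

no

[1] timeout(1) → N1(cand b4 [-])
[2] deliver 1→2 → N2(foll b4 [-])
[3] deliver 2→1 → N1(lead b4 [-])
[4] propose(1,'p') → ∅
[5] deliver 1→0 → N0(foll b4 [-])
[6] deliver 0→1 → ∅
[7] deliver 1→2 → N2(foll b4 [p])
[8] deliver 2→1 → N1(lead b4 [p])
[9] deliver 0→2 → ∅
[10] deliver 0→1 → ∅
[11] crash(2) → N2(✗foll b4 [p])
[12] recover(2) → N2(foll b4 [p])
[13] deliver 2→0 → ∅
[14] deliver 2→0 → ∅
[15] deliver 1→2 → ∅
[16] timeout(0) → N0(cand b6 [-])
[17] propose(0,'w') → ∅
[18] deliver 0→1 → N1(foll b6 [p])
[19] deliver 1→0 → ∅
[20] deliver 0→1 → ∅
[21] deliver 2→0 → ∅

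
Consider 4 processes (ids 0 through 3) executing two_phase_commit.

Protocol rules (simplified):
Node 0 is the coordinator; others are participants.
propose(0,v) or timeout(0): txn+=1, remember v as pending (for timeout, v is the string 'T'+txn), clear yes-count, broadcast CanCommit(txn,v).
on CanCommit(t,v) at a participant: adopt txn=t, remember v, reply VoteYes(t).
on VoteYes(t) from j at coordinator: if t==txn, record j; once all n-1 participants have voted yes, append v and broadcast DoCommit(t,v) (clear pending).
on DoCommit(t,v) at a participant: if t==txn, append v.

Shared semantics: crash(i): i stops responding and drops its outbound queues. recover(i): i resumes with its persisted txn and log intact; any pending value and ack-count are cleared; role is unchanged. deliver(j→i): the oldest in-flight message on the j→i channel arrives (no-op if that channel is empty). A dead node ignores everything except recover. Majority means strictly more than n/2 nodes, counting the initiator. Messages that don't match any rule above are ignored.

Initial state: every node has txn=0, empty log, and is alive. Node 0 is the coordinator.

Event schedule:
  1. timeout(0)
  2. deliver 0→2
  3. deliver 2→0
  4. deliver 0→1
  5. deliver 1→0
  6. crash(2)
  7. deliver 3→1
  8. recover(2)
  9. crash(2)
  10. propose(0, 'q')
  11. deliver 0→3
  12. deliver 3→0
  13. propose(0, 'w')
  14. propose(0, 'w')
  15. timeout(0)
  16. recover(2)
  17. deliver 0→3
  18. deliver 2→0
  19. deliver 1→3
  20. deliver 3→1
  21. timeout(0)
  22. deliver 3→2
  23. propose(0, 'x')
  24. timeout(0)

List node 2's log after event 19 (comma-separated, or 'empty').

1. timeout(0):  <0:coor t1 ->
2. deliver 0→2:  <2:part t1 ->
3. deliver 2→0:  nop
4. deliver 0→1:  <1:part t1 ->
5. deliver 1→0:  nop
6. crash(2):  <2:✗part t1 ->
7. deliver 3→1:  nop
8. recover(2):  <2:part t1 ->
9. crash(2):  <2:✗part t1 ->
10. propose(0,'q'):  <0:coor t2 ->
11. deliver 0→3:  <3:part t1 ->
12. deliver 3→0:  nop
13. propose(0,'w'):  <0:coor t3 ->
14. propose(0,'w'):  <0:coor t4 ->
15. timeout(0):  <0:coor t5 ->
16. recover(2):  <2:part t1 ->
17. deliver 0→3:  <3:part t2 ->
18. deliver 2→0:  nop
19. deliver 1→3:  nop

empty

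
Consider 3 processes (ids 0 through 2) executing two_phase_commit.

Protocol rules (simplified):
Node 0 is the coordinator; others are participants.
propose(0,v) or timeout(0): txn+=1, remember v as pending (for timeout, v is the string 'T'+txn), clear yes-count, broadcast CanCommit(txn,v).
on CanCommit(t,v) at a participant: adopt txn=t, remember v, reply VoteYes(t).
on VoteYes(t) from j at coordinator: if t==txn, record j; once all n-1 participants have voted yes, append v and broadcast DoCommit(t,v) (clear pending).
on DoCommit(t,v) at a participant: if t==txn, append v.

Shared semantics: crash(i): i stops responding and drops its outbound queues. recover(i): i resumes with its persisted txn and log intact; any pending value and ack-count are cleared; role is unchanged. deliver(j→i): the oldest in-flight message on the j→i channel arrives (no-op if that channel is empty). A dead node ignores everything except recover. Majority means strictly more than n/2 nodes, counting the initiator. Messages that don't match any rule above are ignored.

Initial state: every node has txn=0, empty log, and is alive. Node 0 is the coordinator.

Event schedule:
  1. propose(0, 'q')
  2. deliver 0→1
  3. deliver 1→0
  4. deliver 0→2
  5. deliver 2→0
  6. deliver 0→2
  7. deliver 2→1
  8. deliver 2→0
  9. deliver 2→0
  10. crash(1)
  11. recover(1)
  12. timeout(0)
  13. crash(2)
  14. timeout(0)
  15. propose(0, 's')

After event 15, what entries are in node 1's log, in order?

step 1 propose(0,'q'): 0={coor,t=1,log=-}
step 2 deliver 0→1: 1={part,t=1,log=-}
step 3 deliver 1→0: —
step 4 deliver 0→2: 2={part,t=1,log=-}
step 5 deliver 2→0: 0={coor,t=1,log=q}
step 6 deliver 0→2: 2={part,t=1,log=q}
step 7 deliver 2→1: —
step 8 deliver 2→0: —
step 9 deliver 2→0: —
step 10 crash(1): 1={✗part,t=1,log=-}
step 11 recover(1): 1={part,t=1,log=-}
step 12 timeout(0): 0={coor,t=2,log=q}
step 13 crash(2): 2={✗part,t=1,log=q}
step 14 timeout(0): 0={coor,t=3,log=q}
step 15 propose(0,'s'): 0={coor,t=4,log=q}

empty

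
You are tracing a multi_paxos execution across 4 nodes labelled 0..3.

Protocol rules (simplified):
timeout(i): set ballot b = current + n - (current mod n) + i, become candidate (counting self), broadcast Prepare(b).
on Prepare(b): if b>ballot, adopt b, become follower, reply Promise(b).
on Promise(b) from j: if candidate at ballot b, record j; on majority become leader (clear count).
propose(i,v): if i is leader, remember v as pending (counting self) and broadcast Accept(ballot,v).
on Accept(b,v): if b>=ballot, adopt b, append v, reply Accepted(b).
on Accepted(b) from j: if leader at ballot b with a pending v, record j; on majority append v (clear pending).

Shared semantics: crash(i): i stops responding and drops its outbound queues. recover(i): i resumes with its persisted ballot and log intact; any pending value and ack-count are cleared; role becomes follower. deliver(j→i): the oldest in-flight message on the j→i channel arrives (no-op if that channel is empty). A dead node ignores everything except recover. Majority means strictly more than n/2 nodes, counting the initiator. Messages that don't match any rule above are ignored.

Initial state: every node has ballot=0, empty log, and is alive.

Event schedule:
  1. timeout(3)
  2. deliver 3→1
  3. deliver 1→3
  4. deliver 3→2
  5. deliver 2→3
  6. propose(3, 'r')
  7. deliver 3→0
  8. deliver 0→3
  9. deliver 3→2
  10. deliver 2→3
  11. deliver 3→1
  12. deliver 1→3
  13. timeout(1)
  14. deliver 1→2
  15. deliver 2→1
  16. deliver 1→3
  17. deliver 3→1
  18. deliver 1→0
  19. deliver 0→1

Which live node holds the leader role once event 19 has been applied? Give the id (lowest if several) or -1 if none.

1

step 1 timeout(3): 3={cand,b=7,log=-}
step 2 deliver 3→1: 1={foll,b=7,log=-}
step 3 deliver 1→3: —
step 4 deliver 3→2: 2={foll,b=7,log=-}
step 5 deliver 2→3: 3={lead,b=7,log=-}
step 6 propose(3,'r'): —
step 7 deliver 3→0: 0={foll,b=7,log=-}
step 8 deliver 0→3: —
step 9 deliver 3→2: 2={foll,b=7,log=r}
step 10 deliver 2→3: —
step 11 deliver 3→1: 1={foll,b=7,log=r}
step 12 deliver 1→3: 3={lead,b=7,log=r}
step 13 timeout(1): 1={cand,b=9,log=r}
step 14 deliver 1→2: 2={foll,b=9,log=r}
step 15 deliver 2→1: —
step 16 deliver 1→3: 3={foll,b=9,log=r}
step 17 deliver 3→1: 1={lead,b=9,log=r}
step 18 deliver 1→0: 0={foll,b=9,log=-}
step 19 deliver 0→1: —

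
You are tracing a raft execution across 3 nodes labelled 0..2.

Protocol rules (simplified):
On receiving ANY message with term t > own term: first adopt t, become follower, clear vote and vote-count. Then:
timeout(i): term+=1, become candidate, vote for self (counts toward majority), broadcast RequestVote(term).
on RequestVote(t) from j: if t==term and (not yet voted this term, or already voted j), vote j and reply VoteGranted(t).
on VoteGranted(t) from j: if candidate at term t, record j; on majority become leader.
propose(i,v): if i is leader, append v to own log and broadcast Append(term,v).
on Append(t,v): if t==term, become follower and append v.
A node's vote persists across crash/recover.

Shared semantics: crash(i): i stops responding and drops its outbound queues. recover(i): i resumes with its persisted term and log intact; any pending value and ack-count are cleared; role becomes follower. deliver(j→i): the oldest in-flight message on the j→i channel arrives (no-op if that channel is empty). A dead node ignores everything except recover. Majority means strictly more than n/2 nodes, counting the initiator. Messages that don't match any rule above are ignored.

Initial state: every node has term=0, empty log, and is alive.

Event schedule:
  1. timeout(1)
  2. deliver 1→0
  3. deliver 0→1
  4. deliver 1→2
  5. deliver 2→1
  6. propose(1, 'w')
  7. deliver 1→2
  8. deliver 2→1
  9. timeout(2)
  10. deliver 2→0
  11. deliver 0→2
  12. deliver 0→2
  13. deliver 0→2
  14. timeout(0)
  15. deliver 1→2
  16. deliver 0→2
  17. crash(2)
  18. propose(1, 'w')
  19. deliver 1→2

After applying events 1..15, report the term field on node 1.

1

e1 timeout(1): 1[cand,t=1,-]
e2 deliver 1→0: 0[foll,t=1,-]
e3 deliver 0→1: 1[lead,t=1,-]
e4 deliver 1→2: 2[foll,t=1,-]
e5 deliver 2→1: ·
e6 propose(1,'w'): 1[lead,t=1,w]
e7 deliver 1→2: 2[foll,t=1,w]
e8 deliver 2→1: ·
e9 timeout(2): 2[cand,t=2,w]
e10 deliver 2→0: 0[foll,t=2,-]
e11 deliver 0→2: 2[lead,t=2,w]
e12 deliver 0→2: ·
e13 deliver 0→2: ·
e14 timeout(0): 0[cand,t=3,-]
e15 deliver 1→2: ·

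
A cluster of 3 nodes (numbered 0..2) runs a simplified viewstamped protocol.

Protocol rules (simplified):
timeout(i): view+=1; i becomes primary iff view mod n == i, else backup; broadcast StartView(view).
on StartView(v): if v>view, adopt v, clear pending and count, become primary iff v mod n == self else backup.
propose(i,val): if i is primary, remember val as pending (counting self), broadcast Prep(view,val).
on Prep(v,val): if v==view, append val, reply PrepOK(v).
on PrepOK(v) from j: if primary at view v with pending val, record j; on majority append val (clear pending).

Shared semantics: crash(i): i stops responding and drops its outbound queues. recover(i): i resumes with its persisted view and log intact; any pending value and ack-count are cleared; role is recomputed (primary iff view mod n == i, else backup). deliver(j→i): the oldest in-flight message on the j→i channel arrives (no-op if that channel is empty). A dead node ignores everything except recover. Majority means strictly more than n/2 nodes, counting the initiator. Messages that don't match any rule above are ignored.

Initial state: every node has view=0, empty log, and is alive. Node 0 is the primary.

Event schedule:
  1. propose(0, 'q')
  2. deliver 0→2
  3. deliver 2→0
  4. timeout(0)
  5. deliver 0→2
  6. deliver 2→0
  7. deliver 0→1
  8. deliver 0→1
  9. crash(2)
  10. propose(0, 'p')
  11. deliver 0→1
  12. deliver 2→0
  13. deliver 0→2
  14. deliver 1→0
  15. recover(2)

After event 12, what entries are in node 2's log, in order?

e1 propose(0,'q'): ·
e2 deliver 0→2: 2[back,v=0,q]
e3 deliver 2→0: 0[prim,v=0,q]
e4 timeout(0): 0[back,v=1,q]
e5 deliver 0→2: 2[back,v=1,q]
e6 deliver 2→0: ·
e7 deliver 0→1: 1[back,v=0,q]
e8 deliver 0→1: 1[prim,v=1,q]
e9 crash(2): 2[✗back,v=1,q]
e10 propose(0,'p'): ·
e11 deliver 0→1: ·
e12 deliver 2→0: ·

q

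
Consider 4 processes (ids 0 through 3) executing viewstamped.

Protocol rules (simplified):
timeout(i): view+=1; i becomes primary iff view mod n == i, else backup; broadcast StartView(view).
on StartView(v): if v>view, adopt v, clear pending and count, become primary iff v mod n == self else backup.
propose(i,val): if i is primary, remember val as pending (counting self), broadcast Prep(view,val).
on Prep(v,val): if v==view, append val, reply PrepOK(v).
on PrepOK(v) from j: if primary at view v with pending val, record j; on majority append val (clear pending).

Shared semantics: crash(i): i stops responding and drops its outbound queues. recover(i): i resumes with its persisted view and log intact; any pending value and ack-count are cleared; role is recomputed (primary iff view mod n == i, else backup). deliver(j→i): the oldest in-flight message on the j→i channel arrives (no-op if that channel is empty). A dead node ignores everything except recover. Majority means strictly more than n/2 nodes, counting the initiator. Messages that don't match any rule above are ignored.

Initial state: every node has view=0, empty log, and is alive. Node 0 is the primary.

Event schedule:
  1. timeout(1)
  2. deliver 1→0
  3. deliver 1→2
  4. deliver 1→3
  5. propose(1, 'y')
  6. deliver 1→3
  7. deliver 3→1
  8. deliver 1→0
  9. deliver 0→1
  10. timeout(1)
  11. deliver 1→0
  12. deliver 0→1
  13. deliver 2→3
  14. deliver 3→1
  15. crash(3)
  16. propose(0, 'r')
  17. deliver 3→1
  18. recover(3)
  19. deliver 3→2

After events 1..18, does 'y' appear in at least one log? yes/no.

[1] timeout(1) → N1(prim v1 [-])
[2] deliver 1→0 → N0(back v1 [-])
[3] deliver 1→2 → N2(back v1 [-])
[4] deliver 1→3 → N3(back v1 [-])
[5] propose(1,'y') → ∅
[6] deliver 1→3 → N3(back v1 [y])
[7] deliver 3→1 → ∅
[8] deliver 1→0 → N0(back v1 [y])
[9] deliver 0→1 → N1(prim v1 [y])
[10] timeout(1) → N1(back v2 [y])
[11] deliver 1→0 → N0(back v2 [y])
[12] deliver 0→1 → ∅
[13] deliver 2→3 → ∅
[14] deliver 3→1 → ∅
[15] crash(3) → N3(✗back v1 [y])
[16] propose(0,'r') → ∅
[17] deliver 3→1 → ∅
[18] recover(3) → N3(back v1 [y])

yes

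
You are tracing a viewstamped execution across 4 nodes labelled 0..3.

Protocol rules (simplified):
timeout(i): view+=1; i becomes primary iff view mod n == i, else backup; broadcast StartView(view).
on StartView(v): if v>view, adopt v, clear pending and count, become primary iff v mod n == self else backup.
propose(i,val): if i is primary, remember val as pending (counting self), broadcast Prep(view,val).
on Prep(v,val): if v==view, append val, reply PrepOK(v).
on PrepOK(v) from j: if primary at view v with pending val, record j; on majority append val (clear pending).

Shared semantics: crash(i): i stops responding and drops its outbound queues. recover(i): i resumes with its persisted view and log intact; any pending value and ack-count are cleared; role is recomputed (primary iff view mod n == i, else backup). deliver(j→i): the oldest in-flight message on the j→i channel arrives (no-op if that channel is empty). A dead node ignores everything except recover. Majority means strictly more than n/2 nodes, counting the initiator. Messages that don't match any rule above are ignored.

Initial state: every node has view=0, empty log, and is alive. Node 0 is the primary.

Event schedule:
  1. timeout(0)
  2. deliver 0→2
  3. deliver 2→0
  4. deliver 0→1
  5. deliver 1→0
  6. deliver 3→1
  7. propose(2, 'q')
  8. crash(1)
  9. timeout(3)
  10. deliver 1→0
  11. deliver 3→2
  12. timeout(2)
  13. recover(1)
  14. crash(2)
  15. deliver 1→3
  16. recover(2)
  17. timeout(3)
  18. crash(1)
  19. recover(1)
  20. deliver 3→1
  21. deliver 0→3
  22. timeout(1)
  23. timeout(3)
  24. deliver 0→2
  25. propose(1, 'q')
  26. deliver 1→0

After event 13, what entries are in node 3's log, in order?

e1 timeout(0): 0[back,v=1,-]
e2 deliver 0→2: 2[back,v=1,-]
e3 deliver 2→0: ·
e4 deliver 0→1: 1[prim,v=1,-]
e5 deliver 1→0: ·
e6 deliver 3→1: ·
e7 propose(2,'q'): ·
e8 crash(1): 1[✗prim,v=1,-]
e9 timeout(3): 3[back,v=1,-]
e10 deliver 1→0: ·
e11 deliver 3→2: ·
e12 timeout(2): 2[prim,v=2,-]
e13 recover(1): 1[prim,v=1,-]

empty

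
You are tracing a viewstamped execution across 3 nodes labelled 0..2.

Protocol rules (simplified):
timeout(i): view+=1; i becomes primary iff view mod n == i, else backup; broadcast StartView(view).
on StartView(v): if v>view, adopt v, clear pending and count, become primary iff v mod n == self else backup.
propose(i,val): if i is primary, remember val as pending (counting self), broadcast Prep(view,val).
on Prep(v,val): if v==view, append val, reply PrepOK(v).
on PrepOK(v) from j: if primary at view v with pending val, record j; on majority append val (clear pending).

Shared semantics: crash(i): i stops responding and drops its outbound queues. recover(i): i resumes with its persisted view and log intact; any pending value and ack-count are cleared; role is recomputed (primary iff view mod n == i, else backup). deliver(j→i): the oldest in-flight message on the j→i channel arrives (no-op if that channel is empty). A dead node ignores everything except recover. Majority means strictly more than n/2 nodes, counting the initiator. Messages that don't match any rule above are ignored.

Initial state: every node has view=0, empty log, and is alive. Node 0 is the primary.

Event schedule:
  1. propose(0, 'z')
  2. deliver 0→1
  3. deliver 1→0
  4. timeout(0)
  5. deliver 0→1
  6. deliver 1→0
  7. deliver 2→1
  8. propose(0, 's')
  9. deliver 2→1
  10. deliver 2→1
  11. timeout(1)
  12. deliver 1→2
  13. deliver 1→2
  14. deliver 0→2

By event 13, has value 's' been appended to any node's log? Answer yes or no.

no

1. propose(0,'z'):  nop
2. deliver 0→1:  <1:back v0 z>
3. deliver 1→0:  <0:prim v0 z>
4. timeout(0):  <0:back v1 z>
5. deliver 0→1:  <1:prim v1 z>
6. deliver 1→0:  nop
7. deliver 2→1:  nop
8. propose(0,'s'):  nop
9. deliver 2→1:  nop
10. deliver 2→1:  nop
11. timeout(1):  <1:back v2 z>
12. deliver 1→2:  <2:prim v2 ->
13. deliver 1→2:  nop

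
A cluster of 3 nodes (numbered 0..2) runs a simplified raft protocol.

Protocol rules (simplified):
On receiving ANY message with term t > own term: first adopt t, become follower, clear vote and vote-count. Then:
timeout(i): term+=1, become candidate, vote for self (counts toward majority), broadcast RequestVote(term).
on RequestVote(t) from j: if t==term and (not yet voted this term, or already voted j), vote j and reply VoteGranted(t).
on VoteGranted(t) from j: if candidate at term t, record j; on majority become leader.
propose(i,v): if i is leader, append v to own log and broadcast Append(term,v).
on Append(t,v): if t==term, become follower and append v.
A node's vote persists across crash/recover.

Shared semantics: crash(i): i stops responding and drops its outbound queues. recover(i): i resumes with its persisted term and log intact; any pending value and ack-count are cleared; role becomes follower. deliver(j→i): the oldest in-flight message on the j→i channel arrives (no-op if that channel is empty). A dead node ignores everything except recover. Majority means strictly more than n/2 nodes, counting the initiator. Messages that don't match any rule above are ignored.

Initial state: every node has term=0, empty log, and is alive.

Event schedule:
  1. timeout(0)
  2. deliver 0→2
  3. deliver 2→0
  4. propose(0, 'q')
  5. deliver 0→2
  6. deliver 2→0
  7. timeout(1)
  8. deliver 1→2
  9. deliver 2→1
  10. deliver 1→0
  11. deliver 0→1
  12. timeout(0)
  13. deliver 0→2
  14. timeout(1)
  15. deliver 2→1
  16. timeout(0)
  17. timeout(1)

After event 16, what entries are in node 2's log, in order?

q

e1 timeout(0): 0[cand,t=1,-]
e2 deliver 0→2: 2[foll,t=1,-]
e3 deliver 2→0: 0[lead,t=1,-]
e4 propose(0,'q'): 0[lead,t=1,q]
e5 deliver 0→2: 2[foll,t=1,q]
e6 deliver 2→0: ·
e7 timeout(1): 1[cand,t=1,-]
e8 deliver 1→2: ·
e9 deliver 2→1: ·
e10 deliver 1→0: ·
e11 deliver 0→1: ·
e12 timeout(0): 0[cand,t=2,q]
e13 deliver 0→2: 2[foll,t=2,q]
e14 timeout(1): 1[cand,t=2,-]
e15 deliver 2→1: ·
e16 timeout(0): 0[cand,t=3,q]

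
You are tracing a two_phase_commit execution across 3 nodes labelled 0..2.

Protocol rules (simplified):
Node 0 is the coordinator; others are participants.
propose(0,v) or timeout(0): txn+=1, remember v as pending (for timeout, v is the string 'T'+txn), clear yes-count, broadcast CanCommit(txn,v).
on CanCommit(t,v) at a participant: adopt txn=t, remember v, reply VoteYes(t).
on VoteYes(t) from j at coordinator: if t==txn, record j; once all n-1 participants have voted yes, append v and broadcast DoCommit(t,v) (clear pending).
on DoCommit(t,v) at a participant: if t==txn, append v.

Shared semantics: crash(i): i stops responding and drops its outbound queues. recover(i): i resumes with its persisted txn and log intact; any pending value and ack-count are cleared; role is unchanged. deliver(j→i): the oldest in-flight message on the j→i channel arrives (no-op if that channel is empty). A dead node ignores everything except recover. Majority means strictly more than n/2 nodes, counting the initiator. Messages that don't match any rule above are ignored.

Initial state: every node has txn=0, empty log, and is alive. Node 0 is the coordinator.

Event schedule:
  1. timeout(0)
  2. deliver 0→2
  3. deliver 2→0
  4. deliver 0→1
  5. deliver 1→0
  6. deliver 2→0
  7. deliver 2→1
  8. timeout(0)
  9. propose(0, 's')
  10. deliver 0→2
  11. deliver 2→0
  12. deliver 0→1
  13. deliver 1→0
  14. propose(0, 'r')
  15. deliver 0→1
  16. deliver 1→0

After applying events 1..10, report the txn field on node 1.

e1 timeout(0): 0[coor,t=1,-]
e2 deliver 0→2: 2[part,t=1,-]
e3 deliver 2→0: ·
e4 deliver 0→1: 1[part,t=1,-]
e5 deliver 1→0: 0[coor,t=1,T1]
e6 deliver 2→0: ·
e7 deliver 2→1: ·
e8 timeout(0): 0[coor,t=2,T1]
e9 propose(0,'s'): 0[coor,t=3,T1]
e10 deliver 0→2: 2[part,t=1,T1]

1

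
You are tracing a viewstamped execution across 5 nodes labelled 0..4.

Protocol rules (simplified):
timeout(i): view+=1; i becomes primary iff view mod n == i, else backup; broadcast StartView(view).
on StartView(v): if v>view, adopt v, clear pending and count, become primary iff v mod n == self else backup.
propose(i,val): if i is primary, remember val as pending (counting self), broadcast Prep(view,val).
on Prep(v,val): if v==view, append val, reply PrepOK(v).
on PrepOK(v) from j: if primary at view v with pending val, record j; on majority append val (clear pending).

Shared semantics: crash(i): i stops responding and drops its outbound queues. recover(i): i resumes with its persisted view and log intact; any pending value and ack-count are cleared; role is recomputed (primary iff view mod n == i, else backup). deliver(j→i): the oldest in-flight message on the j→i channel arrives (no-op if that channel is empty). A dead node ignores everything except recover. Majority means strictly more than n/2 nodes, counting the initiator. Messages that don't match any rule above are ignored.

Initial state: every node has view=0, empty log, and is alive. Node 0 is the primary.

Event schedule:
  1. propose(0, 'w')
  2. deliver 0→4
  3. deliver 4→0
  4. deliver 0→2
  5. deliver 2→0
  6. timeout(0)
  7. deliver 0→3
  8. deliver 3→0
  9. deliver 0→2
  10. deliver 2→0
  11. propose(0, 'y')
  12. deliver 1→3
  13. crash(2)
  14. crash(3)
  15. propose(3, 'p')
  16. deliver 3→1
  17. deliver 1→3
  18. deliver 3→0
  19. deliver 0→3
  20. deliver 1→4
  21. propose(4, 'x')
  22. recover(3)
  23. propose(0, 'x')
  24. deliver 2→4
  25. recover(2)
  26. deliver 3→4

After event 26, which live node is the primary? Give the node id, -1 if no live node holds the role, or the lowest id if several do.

-1

1. propose(0,'w'):  nop
2. deliver 0→4:  <4:back v0 w>
3. deliver 4→0:  nop
4. deliver 0→2:  <2:back v0 w>
5. deliver 2→0:  <0:prim v0 w>
6. timeout(0):  <0:back v1 w>
7. deliver 0→3:  <3:back v0 w>
8. deliver 3→0:  nop
9. deliver 0→2:  <2:back v1 w>
10. deliver 2→0:  nop
11. propose(0,'y'):  nop
12. deliver 1→3:  nop
13. crash(2):  <2:✗back v1 w>
14. crash(3):  <3:✗back v0 w>
15. propose(3,'p'):  nop
16. deliver 3→1:  nop
17. deliver 1→3:  nop
18. deliver 3→0:  nop
19. deliver 0→3:  nop
20. deliver 1→4:  nop
21. propose(4,'x'):  nop
22. recover(3):  <3:back v0 w>
23. propose(0,'x'):  nop
24. deliver 2→4:  nop
25. recover(2):  <2:back v1 w>
26. deliver 3→4:  nop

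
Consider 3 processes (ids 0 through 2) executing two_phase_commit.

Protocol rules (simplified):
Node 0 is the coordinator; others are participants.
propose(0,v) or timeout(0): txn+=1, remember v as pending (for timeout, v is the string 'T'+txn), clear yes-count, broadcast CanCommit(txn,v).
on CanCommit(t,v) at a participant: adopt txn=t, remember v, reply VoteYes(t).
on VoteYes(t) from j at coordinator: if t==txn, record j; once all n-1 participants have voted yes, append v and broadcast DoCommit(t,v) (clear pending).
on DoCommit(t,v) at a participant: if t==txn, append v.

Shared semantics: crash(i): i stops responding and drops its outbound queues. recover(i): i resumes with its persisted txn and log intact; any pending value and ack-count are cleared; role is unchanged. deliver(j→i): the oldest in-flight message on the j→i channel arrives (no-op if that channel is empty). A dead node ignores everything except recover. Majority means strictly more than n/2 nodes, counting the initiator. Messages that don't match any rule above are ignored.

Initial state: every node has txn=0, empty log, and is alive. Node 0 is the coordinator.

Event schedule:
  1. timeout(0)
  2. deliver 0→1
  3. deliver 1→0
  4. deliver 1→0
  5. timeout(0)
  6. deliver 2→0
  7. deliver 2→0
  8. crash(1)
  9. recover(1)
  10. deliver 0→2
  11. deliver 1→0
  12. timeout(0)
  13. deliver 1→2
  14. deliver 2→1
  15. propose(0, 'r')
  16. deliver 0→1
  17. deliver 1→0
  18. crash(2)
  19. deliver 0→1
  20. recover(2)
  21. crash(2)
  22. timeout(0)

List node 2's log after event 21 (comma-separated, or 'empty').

empty

e1 timeout(0): 0[coor,t=1,-]
e2 deliver 0→1: 1[part,t=1,-]
e3 deliver 1→0: ·
e4 deliver 1→0: ·
e5 timeout(0): 0[coor,t=2,-]
e6 deliver 2→0: ·
e7 deliver 2→0: ·
e8 crash(1): 1[✗part,t=1,-]
e9 recover(1): 1[part,t=1,-]
e10 deliver 0→2: 2[part,t=1,-]
e11 deliver 1→0: ·
e12 timeout(0): 0[coor,t=3,-]
e13 deliver 1→2: ·
e14 deliver 2→1: ·
e15 propose(0,'r'): 0[coor,t=4,-]
e16 deliver 0→1: 1[part,t=2,-]
e17 deliver 1→0: ·
e18 crash(2): 2[✗part,t=1,-]
e19 deliver 0→1: 1[part,t=3,-]
e20 recover(2): 2[part,t=1,-]
e21 crash(2): 2[✗part,t=1,-]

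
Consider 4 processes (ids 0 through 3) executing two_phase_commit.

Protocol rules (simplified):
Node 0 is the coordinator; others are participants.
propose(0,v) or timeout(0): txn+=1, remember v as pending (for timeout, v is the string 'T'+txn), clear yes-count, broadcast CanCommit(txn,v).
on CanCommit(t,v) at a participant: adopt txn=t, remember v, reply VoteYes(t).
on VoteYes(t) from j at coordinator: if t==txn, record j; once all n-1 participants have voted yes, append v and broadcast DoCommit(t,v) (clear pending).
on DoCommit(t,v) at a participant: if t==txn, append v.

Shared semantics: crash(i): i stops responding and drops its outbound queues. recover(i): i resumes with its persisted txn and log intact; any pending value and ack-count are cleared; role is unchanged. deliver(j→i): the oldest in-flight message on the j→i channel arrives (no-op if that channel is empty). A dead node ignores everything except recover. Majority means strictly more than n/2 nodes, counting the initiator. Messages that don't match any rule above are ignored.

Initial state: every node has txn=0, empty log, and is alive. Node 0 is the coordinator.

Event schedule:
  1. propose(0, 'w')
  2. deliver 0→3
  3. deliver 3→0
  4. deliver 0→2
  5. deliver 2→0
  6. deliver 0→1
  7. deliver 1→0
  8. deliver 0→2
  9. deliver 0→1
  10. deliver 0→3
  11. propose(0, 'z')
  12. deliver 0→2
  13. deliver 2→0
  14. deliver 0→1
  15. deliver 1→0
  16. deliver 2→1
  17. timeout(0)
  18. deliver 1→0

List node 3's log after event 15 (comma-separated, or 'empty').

w

1. propose(0,'w'):  <0:coor t1 ->
2. deliver 0→3:  <3:part t1 ->
3. deliver 3→0:  nop
4. deliver 0→2:  <2:part t1 ->
5. deliver 2→0:  nop
6. deliver 0→1:  <1:part t1 ->
7. deliver 1→0:  <0:coor t1 w>
8. deliver 0→2:  <2:part t1 w>
9. deliver 0→1:  <1:part t1 w>
10. deliver 0→3:  <3:part t1 w>
11. propose(0,'z'):  <0:coor t2 w>
12. deliver 0→2:  <2:part t2 w>
13. deliver 2→0:  nop
14. deliver 0→1:  <1:part t2 w>
15. deliver 1→0:  nop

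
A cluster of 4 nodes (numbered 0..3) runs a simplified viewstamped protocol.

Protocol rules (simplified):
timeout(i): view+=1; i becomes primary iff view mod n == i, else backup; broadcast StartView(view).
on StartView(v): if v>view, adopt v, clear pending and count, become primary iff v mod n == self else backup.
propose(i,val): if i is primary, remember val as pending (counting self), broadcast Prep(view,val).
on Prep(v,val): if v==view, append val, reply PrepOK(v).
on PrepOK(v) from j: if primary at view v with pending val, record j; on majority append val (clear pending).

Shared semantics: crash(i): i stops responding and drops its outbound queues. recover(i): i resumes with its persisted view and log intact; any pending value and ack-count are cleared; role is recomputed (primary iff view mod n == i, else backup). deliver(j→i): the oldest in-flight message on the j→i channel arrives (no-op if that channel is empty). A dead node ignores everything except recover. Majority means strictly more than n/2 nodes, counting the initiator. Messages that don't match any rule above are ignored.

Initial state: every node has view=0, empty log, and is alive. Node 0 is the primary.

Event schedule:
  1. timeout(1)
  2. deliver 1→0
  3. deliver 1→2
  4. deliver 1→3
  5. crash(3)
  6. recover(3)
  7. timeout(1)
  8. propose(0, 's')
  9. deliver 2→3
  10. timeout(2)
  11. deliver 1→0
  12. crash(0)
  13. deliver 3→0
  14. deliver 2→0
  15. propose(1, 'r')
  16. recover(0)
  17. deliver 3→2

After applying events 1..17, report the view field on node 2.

[1] timeout(1) → N1(prim v1 [-])
[2] deliver 1→0 → N0(back v1 [-])
[3] deliver 1→2 → N2(back v1 [-])
[4] deliver 1→3 → N3(back v1 [-])
[5] crash(3) → N3(✗back v1 [-])
[6] recover(3) → N3(back v1 [-])
[7] timeout(1) → N1(back v2 [-])
[8] propose(0,'s') → ∅
[9] deliver 2→3 → ∅
[10] timeout(2) → N2(prim v2 [-])
[11] deliver 1→0 → N0(back v2 [-])
[12] crash(0) → N0(✗back v2 [-])
[13] deliver 3→0 → ∅
[14] deliver 2→0 → ∅
[15] propose(1,'r') → ∅
[16] recover(0) → N0(back v2 [-])
[17] deliver 3→2 → ∅

2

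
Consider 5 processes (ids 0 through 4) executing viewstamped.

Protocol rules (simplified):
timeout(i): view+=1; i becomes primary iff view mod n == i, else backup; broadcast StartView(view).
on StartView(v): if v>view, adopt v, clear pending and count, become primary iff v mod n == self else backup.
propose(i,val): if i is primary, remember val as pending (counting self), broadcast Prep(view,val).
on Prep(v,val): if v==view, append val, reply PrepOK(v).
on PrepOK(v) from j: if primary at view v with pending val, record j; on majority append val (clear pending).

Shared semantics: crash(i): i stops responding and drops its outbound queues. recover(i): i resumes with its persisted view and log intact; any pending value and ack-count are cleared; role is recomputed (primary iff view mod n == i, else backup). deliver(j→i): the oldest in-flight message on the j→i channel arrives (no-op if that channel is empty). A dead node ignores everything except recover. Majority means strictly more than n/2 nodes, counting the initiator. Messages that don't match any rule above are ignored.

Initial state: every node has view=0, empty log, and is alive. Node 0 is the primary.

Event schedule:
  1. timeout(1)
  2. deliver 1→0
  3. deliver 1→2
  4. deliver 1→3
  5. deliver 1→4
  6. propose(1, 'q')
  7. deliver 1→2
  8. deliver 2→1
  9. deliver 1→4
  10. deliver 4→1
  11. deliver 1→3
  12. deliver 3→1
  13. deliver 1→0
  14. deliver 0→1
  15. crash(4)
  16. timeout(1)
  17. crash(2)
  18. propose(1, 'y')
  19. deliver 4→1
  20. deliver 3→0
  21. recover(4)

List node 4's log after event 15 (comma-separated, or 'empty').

q

after 1 — timeout(1): n1:prim/v1/[-]
after 2 — deliver 1→0: n0:back/v1/[-]
after 3 — deliver 1→2: n2:back/v1/[-]
after 4 — deliver 1→3: n3:back/v1/[-]
after 5 — deliver 1→4: n4:back/v1/[-]
after 6 — propose(1,'q'): ·
after 7 — deliver 1→2: n2:back/v1/[q]
after 8 — deliver 2→1: ·
after 9 — deliver 1→4: n4:back/v1/[q]
after 10 — deliver 4→1: n1:prim/v1/[q]
after 11 — deliver 1→3: n3:back/v1/[q]
after 12 — deliver 3→1: ·
after 13 — deliver 1→0: n0:back/v1/[q]
after 14 — deliver 0→1: ·
after 15 — crash(4): n4:✗back/v1/[q]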